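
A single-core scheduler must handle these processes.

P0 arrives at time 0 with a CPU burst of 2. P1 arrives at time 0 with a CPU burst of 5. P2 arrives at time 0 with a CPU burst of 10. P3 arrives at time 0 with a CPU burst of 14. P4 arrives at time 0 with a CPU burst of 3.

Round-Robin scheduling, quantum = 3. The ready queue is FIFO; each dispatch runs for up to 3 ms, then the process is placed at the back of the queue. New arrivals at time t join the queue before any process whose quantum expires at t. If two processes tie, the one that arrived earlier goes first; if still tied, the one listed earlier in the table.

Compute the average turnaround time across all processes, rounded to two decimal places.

Gantt: | P0 0-2 | P1 2-5 | P2 5-8 | P3 8-11 | P4 11-14 | P1 14-16 | P2 16-19 | P3 19-22 | P2 22-25 | P3 25-28 | P2 28-29 | P3 29-34 |
Completion: P0=2  P1=16  P2=29  P3=34  P4=14
Turnaround (C−A): P0=2  P1=16  P2=29  P3=34  P4=14
Turnaround times: P0=2, P1=16, P2=29, P3=34, P4=14
Average turnaround = (2+16+29+34+14) / 5 = 95/5 = 19.00

19.00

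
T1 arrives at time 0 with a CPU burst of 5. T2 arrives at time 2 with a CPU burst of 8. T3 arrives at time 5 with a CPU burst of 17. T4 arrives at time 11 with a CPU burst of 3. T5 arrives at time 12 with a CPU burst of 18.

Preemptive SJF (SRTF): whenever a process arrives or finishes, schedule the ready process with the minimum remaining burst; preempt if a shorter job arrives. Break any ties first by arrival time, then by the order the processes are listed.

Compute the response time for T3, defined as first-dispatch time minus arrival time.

Gantt: | T1 0-5 | T2 5-13 | T4 13-16 | T3 16-33 | T5 33-51 |
Completion: T1=5  T2=13  T3=33  T4=16  T5=51
Turnaround (C−A): T1=5  T2=11  T3=28  T4=5  T5=39
Response(T3) = first start − arrival = 16 − 5 = 11

11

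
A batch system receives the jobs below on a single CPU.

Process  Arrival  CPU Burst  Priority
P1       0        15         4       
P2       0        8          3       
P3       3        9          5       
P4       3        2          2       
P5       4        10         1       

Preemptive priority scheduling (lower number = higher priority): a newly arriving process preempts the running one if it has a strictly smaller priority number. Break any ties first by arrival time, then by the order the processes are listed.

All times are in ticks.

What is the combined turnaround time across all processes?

Schedule: | P2 0-3 | P4 3-4 | P5 4-14 | P4 14-15 | P2 15-20 | P1 20-35 | P3 35-44 |
Completion: P1=35  P2=20  P3=44  P4=15  P5=14
Turnaround = completion − arrival: P1=35, P2=20, P3=41, P4=12, P5=10
Total turnaround = 35 + 20 + 41 + 12 + 10 = 118

118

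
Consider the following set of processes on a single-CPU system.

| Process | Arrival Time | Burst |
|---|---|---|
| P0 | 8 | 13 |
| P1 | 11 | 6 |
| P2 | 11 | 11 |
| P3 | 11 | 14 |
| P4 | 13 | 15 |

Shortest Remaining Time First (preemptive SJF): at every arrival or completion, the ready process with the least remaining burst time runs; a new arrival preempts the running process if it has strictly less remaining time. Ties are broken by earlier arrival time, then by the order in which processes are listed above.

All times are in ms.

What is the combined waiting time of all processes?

88

Schedule: | idle 0-8 | P0 8-11 | P1 11-17 | P0 17-27 | P2 27-38 | P3 38-52 | P4 52-67 |
Completion: P0=27  P1=17  P2=38  P3=52  P4=67
Waiting = turnaround − burst: P0=6, P1=0, P2=16, P3=27, P4=39
Total waiting = 6 + 0 + 16 + 27 + 39 = 88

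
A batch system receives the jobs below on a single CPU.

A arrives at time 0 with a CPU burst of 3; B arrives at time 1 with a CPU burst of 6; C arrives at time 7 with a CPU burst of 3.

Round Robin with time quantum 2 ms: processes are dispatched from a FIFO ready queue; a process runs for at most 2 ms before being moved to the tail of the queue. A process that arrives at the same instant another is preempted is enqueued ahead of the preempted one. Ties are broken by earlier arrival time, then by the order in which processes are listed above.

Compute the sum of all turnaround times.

Timeline: | A 0-2 | B 2-4 | A 4-5 | B 5-7 | C 7-9 | B 9-11 | C 11-12 |
Completion: A=5  B=11  C=12
Turnaround = completion − arrival: A=5, B=10, C=5
Total turnaround = 5 + 10 + 5 = 20

20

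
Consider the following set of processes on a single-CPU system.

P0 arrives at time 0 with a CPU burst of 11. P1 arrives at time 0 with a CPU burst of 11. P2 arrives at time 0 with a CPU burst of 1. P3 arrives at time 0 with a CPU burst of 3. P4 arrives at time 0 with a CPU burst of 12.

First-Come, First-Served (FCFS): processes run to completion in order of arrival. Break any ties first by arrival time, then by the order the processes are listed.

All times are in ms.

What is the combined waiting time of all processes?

Schedule: | P0 0-11 | P1 11-22 | P2 22-23 | P3 23-26 | P4 26-38 |
Completion: P0=11  P1=22  P2=23  P3=26  P4=38
Waiting = turnaround − burst: P0=0, P1=11, P2=22, P3=23, P4=26
Total waiting = 0 + 11 + 22 + 23 + 26 = 82

82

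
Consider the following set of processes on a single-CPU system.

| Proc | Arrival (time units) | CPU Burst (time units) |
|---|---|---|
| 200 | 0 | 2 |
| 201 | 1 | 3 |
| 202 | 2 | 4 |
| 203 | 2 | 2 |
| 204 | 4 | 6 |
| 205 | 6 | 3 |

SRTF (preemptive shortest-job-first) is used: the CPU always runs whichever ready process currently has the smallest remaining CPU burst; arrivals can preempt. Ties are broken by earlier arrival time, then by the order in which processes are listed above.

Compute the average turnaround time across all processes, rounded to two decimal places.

7.00

Timeline: | 200 0-2 | 203 2-4 | 201 4-7 | 205 7-10 | 202 10-14 | 204 14-20 |
Completion: 200=2  201=7  202=14  203=4  204=20  205=10
Turnaround times: 200=2, 201=6, 202=12, 203=2, 204=16, 205=4
Average turnaround = (2+6+12+2+16+4) / 6 = 42/6 = 7.00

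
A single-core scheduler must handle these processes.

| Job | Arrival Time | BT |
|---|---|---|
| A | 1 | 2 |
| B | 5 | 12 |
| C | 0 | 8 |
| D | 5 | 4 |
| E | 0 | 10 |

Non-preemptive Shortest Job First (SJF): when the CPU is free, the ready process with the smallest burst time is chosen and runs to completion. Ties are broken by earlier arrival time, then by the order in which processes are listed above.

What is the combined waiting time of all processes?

45

Gantt: | C 0-8 | A 8-10 | D 10-14 | E 14-24 | B 24-36 |
Completion: A=10  B=36  C=8  D=14  E=24
Turnaround (C−A): A=9  B=31  C=8  D=9  E=24
Waiting = turnaround − burst: A=7, B=19, C=0, D=5, E=14
Total waiting = 7 + 19 + 0 + 5 + 14 = 45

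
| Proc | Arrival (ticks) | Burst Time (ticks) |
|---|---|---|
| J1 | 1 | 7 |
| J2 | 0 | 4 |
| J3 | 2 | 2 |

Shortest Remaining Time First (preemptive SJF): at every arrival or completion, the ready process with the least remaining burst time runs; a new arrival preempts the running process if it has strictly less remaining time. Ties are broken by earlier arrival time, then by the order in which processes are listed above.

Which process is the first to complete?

J2

Schedule: | J2 0-4 | J3 4-6 | J1 6-13 |
Completion: J1=13  J2=4  J3=6
Turnaround (C−A): J1=12  J2=4  J3=4
Finish order: J2 → J3 → J1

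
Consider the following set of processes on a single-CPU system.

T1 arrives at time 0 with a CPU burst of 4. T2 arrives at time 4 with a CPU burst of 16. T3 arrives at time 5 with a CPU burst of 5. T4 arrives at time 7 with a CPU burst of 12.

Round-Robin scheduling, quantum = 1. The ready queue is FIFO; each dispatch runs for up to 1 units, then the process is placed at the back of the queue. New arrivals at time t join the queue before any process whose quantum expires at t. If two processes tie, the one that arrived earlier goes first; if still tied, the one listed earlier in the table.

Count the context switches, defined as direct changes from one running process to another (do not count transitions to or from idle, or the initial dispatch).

31

Schedule: | T1 0-4 | T2 4-5 | T3 5-6 | T2 6-7 | T3 7-8 | T4 8-9 | T2 9-10 | T3 10-11 | T4 11-12 | T2 12-13 | T3 13-14 | T4 14-15 | T2 15-16 | T3 16-17 | T4 17-18 | T2 18-19 | T4 19-20 | T2 20-21 | T4 21-22 | T2 22-23 | T4 23-24 | T2 24-25 | T4 25-26 | T2 26-27 | T4 27-28 | T2 28-29 | T4 29-30 | T2 30-31 | T4 31-32 | T2 32-33 | T4 33-34 | T2 34-37 |
Completion: T1=4  T2=37  T3=17  T4=34
Turnaround (C−A): T1=4  T2=33  T3=12  T4=27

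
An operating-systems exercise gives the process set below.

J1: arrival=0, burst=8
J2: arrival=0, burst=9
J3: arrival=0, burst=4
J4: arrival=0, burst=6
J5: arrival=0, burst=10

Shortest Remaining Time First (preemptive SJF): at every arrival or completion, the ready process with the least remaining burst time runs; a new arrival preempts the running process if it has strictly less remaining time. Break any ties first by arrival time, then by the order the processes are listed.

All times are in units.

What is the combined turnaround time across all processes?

Timeline: | J3 0-4 | J4 4-10 | J1 10-18 | J2 18-27 | J5 27-37 |
Completion: J1=18  J2=27  J3=4  J4=10  J5=37
Turnaround (C−A): J1=18  J2=27  J3=4  J4=10  J5=37
Turnaround = completion − arrival: J1=18, J2=27, J3=4, J4=10, J5=37
Total turnaround = 18 + 27 + 4 + 10 + 37 = 96

96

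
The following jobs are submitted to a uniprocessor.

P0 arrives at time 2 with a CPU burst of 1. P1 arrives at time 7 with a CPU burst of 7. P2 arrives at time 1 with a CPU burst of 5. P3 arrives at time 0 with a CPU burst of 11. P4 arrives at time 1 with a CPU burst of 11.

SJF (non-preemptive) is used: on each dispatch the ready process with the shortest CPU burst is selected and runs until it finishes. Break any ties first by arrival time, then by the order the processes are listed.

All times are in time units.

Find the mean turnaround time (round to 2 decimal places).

17.60

Timeline: | P3 0-11 | P0 11-12 | P2 12-17 | P1 17-24 | P4 24-35 |
Completion: P0=12  P1=24  P2=17  P3=11  P4=35
Turnaround (C−A): P0=10  P1=17  P2=16  P3=11  P4=34
Turnaround times: P0=10, P1=17, P2=16, P3=11, P4=34
Average turnaround = (10+17+16+11+34) / 5 = 88/5 = 17.60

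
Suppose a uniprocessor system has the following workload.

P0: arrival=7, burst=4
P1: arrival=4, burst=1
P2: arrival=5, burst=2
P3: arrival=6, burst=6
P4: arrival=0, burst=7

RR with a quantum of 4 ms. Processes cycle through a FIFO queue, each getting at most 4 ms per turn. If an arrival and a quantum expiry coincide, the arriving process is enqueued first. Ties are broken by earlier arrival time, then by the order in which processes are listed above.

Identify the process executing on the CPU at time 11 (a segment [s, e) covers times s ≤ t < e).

Schedule: | P4 0-4 | P1 4-5 | P4 5-8 | P2 8-10 | P3 10-14 | P0 14-18 | P3 18-20 |
Completion: P0=18  P1=5  P2=10  P3=20  P4=8
Turnaround (C−A): P0=11  P1=1  P2=5  P3=14  P4=8

P3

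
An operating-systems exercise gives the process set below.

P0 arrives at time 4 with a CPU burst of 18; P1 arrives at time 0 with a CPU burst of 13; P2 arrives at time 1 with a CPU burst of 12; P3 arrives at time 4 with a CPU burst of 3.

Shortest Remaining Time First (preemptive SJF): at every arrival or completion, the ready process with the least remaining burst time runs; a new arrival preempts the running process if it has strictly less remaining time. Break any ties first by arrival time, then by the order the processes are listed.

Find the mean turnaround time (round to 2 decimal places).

22.00

Gantt: | P1 0-4 | P3 4-7 | P1 7-16 | P2 16-28 | P0 28-46 |
Completion: P0=46  P1=16  P2=28  P3=7
Turnaround times: P0=42, P1=16, P2=27, P3=3
Average turnaround = (42+16+27+3) / 4 = 88/4 = 22.00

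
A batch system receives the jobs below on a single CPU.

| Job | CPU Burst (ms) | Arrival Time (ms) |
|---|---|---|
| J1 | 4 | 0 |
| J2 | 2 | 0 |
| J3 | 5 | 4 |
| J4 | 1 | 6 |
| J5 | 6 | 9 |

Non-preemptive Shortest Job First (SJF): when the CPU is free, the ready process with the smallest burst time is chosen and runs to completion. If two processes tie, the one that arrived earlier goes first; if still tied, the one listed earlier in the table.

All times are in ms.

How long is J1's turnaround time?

6

Gantt: | J2 0-2 | J1 2-6 | J4 6-7 | J3 7-12 | J5 12-18 |
Completion: J1=6  J2=2  J3=12  J4=7  J5=18
Turnaround(J1) = completion − arrival = 6 − 0 = 6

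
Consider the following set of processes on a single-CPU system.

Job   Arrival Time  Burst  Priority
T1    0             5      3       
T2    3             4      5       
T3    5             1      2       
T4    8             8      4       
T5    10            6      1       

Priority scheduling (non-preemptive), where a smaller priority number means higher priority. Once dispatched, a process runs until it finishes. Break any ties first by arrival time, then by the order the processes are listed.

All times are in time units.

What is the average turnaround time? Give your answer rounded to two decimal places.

Schedule: | T1 0-5 | T3 5-6 | T2 6-10 | T5 10-16 | T4 16-24 |
Completion: T1=5  T2=10  T3=6  T4=24  T5=16
Turnaround (C−A): T1=5  T2=7  T3=1  T4=16  T5=6
Turnaround times: T1=5, T2=7, T3=1, T4=16, T5=6
Average turnaround = (5+7+1+16+6) / 5 = 35/5 = 7.00

7.00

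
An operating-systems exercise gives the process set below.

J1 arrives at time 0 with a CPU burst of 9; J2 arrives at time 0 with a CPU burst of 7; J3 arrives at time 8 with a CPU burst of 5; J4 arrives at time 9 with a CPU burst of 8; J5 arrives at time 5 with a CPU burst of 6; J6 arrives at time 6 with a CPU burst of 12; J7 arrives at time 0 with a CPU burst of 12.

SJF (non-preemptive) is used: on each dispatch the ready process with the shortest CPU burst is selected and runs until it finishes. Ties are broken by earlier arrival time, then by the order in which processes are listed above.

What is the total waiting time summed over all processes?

118

Timeline: | J2 0-7 | J5 7-13 | J3 13-18 | J4 18-26 | J1 26-35 | J7 35-47 | J6 47-59 |
Completion: J1=35  J2=7  J3=18  J4=26  J5=13  J6=59  J7=47
Turnaround (C−A): J1=35  J2=7  J3=10  J4=17  J5=8  J6=53  J7=47
Waiting = turnaround − burst: J1=26, J2=0, J3=5, J4=9, J5=2, J6=41, J7=35
Total waiting = 26 + 0 + 5 + 9 + 2 + 41 + 35 = 118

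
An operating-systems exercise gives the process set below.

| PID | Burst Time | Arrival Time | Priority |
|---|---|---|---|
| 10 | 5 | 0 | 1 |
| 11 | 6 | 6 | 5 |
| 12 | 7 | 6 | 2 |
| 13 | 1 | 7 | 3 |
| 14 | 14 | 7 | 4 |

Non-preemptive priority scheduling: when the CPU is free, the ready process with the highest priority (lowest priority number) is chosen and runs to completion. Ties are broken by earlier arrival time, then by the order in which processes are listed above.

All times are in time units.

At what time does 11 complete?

Gantt: | 10 0-5 | idle 5-6 | 12 6-13 | 13 13-14 | 14 14-28 | 11 28-34 |
Completion: 10=5  11=34  12=13  13=14  14=28
Turnaround (C−A): 10=5  11=28  12=7  13=7  14=21

34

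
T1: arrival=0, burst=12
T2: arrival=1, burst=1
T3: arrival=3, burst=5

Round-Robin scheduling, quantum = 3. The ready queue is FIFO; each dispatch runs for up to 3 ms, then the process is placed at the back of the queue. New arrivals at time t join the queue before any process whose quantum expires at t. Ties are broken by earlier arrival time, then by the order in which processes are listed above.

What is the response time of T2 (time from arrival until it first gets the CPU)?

2

Gantt: | T1 0-3 | T2 3-4 | T3 4-7 | T1 7-10 | T3 10-12 | T1 12-18 |
Completion: T1=18  T2=4  T3=12
Turnaround (C−A): T1=18  T2=3  T3=9
Response(T2) = first start − arrival = 3 − 1 = 2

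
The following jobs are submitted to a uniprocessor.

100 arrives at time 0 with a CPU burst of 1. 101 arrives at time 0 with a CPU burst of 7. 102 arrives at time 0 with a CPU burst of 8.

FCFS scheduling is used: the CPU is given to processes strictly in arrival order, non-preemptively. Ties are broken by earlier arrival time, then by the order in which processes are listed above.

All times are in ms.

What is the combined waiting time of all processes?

Schedule: | 100 0-1 | 101 1-8 | 102 8-16 |
Completion: 100=1  101=8  102=16
Turnaround (C−A): 100=1  101=8  102=16
Waiting = turnaround − burst: 100=0, 101=1, 102=8
Total waiting = 0 + 1 + 8 = 9

9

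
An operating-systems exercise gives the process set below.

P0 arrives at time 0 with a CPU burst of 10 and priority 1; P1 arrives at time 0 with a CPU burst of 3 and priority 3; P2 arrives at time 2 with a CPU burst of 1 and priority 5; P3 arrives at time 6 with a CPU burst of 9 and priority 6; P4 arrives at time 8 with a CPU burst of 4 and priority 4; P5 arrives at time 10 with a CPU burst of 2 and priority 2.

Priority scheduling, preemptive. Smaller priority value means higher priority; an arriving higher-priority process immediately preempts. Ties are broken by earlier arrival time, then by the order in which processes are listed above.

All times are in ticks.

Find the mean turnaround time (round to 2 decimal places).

Schedule: | P0 0-10 | P5 10-12 | P1 12-15 | P4 15-19 | P2 19-20 | P3 20-29 |
Completion: P0=10  P1=15  P2=20  P3=29  P4=19  P5=12
Turnaround (C−A): P0=10  P1=15  P2=18  P3=23  P4=11  P5=2
Turnaround times: P0=10, P1=15, P2=18, P3=23, P4=11, P5=2
Average turnaround = (10+15+18+23+11+2) / 6 = 79/6 = 13.17

13.17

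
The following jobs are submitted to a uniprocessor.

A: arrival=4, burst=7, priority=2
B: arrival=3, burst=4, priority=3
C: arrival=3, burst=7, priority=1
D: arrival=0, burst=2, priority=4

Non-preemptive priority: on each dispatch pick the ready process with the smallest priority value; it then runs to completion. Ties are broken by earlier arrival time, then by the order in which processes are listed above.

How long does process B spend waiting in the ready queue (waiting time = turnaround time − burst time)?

Timeline: | D 0-2 | idle 2-3 | C 3-10 | A 10-17 | B 17-21 |
Completion: A=17  B=21  C=10  D=2
Waiting(B) = turnaround − burst = 18 − 4 = 14

14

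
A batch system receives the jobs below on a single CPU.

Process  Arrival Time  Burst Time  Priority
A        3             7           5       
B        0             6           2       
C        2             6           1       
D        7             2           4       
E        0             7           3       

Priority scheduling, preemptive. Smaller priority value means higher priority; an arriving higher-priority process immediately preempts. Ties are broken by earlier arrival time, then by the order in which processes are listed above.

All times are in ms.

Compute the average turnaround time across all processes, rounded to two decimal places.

Schedule: | B 0-2 | C 2-8 | B 8-12 | E 12-19 | D 19-21 | A 21-28 |
Completion: A=28  B=12  C=8  D=21  E=19
Turnaround times: A=25, B=12, C=6, D=14, E=19
Average turnaround = (25+12+6+14+19) / 5 = 76/5 = 15.20

15.20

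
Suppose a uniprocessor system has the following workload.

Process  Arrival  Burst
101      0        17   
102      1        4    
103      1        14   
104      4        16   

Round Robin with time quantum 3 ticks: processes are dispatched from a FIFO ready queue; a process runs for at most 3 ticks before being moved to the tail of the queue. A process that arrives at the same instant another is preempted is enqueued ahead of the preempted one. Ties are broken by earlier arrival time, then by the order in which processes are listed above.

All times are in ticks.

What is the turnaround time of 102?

Schedule: | 101 0-3 | 102 3-6 | 103 6-9 | 101 9-12 | 104 12-15 | 102 15-16 | 103 16-19 | 101 19-22 | 104 22-25 | 103 25-28 | 101 28-31 | 104 31-34 | 103 34-37 | 101 37-40 | 104 40-43 | 103 43-45 | 101 45-47 | 104 47-51 |
Completion: 101=47  102=16  103=45  104=51
Turnaround (C−A): 101=47  102=15  103=44  104=47
Turnaround(102) = completion − arrival = 16 − 1 = 15

15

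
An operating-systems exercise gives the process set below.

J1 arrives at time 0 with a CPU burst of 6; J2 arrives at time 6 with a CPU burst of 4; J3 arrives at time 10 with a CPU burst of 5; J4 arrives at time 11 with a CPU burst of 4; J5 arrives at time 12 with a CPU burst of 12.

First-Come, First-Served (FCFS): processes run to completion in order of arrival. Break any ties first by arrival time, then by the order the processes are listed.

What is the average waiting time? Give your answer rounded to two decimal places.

Gantt: | J1 0-6 | J2 6-10 | J3 10-15 | J4 15-19 | J5 19-31 |
Completion: J1=6  J2=10  J3=15  J4=19  J5=31
Turnaround (C−A): J1=6  J2=4  J3=5  J4=8  J5=19
Waiting times: J1=0, J2=0, J3=0, J4=4, J5=7
Average waiting = (0+0+0+4+7) / 5 = 11/5 = 2.20

2.20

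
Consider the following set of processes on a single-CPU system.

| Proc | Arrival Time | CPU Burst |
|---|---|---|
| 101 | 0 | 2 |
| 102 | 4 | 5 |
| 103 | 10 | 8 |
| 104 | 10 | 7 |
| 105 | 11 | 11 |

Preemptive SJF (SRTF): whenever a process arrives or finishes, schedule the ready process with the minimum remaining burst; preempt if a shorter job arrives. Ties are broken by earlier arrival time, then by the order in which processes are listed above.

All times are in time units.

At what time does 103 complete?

25

Timeline: | 101 0-2 | idle 2-4 | 102 4-9 | idle 9-10 | 104 10-17 | 103 17-25 | 105 25-36 |
Completion: 101=2  102=9  103=25  104=17  105=36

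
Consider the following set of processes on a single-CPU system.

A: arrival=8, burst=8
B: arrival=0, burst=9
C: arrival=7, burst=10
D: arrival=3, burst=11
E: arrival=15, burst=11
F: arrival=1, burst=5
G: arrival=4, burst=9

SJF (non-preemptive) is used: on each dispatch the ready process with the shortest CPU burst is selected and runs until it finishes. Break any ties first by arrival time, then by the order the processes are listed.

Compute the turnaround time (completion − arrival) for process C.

Schedule: | B 0-9 | F 9-14 | A 14-22 | G 22-31 | C 31-41 | D 41-52 | E 52-63 |
Completion: A=22  B=9  C=41  D=52  E=63  F=14  G=31
Turnaround (C−A): A=14  B=9  C=34  D=49  E=48  F=13  G=27
Turnaround(C) = completion − arrival = 41 − 7 = 34

34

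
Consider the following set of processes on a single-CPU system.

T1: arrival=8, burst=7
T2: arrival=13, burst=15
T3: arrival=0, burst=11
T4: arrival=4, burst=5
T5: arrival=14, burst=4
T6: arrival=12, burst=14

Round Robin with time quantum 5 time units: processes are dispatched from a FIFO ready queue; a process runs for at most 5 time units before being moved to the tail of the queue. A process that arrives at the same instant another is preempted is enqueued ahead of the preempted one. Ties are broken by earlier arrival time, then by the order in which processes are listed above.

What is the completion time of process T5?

Schedule: | T3 0-5 | T4 5-10 | T3 10-15 | T1 15-20 | T6 20-25 | T2 25-30 | T5 30-34 | T3 34-35 | T1 35-37 | T6 37-42 | T2 42-47 | T6 47-51 | T2 51-56 |
Completion: T1=37  T2=56  T3=35  T4=10  T5=34  T6=51
Turnaround (C−A): T1=29  T2=43  T3=35  T4=6  T5=20  T6=39

34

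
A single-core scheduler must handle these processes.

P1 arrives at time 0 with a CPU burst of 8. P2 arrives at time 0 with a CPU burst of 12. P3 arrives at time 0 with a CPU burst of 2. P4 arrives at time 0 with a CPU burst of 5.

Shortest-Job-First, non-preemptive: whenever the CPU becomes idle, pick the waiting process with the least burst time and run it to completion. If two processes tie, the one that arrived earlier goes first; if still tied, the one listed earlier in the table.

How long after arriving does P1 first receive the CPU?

Schedule: | P3 0-2 | P4 2-7 | P1 7-15 | P2 15-27 |
Completion: P1=15  P2=27  P3=2  P4=7
Response(P1) = first start − arrival = 7 − 0 = 7

7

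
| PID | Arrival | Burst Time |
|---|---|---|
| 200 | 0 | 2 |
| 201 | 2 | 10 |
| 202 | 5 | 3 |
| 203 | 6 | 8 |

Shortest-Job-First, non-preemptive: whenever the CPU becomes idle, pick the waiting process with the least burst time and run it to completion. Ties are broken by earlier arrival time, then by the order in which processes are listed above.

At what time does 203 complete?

23

Gantt: | 200 0-2 | 201 2-12 | 202 12-15 | 203 15-23 |
Completion: 200=2  201=12  202=15  203=23
Turnaround (C−A): 200=2  201=10  202=10  203=17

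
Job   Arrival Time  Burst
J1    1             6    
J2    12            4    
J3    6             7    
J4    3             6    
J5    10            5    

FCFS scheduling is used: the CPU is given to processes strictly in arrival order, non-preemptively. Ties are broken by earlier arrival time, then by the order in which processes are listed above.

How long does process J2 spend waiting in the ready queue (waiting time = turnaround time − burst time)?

Gantt: | idle 0-1 | J1 1-7 | J4 7-13 | J3 13-20 | J5 20-25 | J2 25-29 |
Completion: J1=7  J2=29  J3=20  J4=13  J5=25
Waiting(J2) = turnaround − burst = 17 − 4 = 13

13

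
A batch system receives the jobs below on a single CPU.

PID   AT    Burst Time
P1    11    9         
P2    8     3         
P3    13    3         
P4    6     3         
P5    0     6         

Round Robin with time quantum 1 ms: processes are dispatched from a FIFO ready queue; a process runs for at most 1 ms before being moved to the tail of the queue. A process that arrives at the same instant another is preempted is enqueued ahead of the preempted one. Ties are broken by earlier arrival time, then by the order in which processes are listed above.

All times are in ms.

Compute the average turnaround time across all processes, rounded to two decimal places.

6.80

Schedule: | P5 0-6 | P4 6-8 | P2 8-9 | P4 9-10 | P2 10-11 | P1 11-12 | P2 12-13 | P1 13-14 | P3 14-15 | P1 15-16 | P3 16-17 | P1 17-18 | P3 18-19 | P1 19-24 |
Completion: P1=24  P2=13  P3=19  P4=10  P5=6
Turnaround times: P1=13, P2=5, P3=6, P4=4, P5=6
Average turnaround = (13+5+6+4+6) / 5 = 34/5 = 6.80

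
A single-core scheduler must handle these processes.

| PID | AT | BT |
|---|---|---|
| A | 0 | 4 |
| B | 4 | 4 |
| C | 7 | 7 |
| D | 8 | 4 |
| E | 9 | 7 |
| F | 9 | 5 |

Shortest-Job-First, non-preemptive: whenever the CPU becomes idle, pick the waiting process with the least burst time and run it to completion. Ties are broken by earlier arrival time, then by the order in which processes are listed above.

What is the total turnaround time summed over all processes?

Gantt: | A 0-4 | B 4-8 | D 8-12 | F 12-17 | C 17-24 | E 24-31 |
Completion: A=4  B=8  C=24  D=12  E=31  F=17
Turnaround (C−A): A=4  B=4  C=17  D=4  E=22  F=8
Turnaround = completion − arrival: A=4, B=4, C=17, D=4, E=22, F=8
Total turnaround = 4 + 4 + 17 + 4 + 22 + 8 = 59

59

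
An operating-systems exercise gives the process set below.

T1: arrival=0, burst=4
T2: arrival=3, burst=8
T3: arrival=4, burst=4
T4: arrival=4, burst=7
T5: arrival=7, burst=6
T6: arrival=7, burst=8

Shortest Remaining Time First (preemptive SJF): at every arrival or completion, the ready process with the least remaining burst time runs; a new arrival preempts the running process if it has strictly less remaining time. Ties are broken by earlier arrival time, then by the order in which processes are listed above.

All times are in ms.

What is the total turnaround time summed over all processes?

88

Timeline: | T1 0-4 | T3 4-8 | T5 8-14 | T4 14-21 | T2 21-29 | T6 29-37 |
Completion: T1=4  T2=29  T3=8  T4=21  T5=14  T6=37
Turnaround = completion − arrival: T1=4, T2=26, T3=4, T4=17, T5=7, T6=30
Total turnaround = 4 + 26 + 4 + 17 + 7 + 30 = 88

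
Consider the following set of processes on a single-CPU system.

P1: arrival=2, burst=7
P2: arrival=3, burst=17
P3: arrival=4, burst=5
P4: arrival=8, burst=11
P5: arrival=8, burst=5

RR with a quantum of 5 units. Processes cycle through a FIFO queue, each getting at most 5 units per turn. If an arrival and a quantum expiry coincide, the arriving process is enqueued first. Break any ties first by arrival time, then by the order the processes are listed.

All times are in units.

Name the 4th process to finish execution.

P4

Gantt: | idle 0-2 | P1 2-7 | P2 7-12 | P3 12-17 | P1 17-19 | P4 19-24 | P5 24-29 | P2 29-34 | P4 34-39 | P2 39-44 | P4 44-45 | P2 45-47 |
Completion: P1=19  P2=47  P3=17  P4=45  P5=29
Turnaround (C−A): P1=17  P2=44  P3=13  P4=37  P5=21
Finish order: P3 → P1 → P5 → P4 → P2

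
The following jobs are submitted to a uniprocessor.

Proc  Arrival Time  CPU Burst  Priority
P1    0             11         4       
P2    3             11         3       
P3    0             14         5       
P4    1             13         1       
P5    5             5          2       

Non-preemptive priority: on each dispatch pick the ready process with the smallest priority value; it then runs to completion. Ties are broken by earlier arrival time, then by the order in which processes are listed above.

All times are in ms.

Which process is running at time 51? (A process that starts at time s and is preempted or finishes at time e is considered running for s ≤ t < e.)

Gantt: | P1 0-11 | P4 11-24 | P5 24-29 | P2 29-40 | P3 40-54 |
Completion: P1=11  P2=40  P3=54  P4=24  P5=29
Turnaround (C−A): P1=11  P2=37  P3=54  P4=23  P5=24

P3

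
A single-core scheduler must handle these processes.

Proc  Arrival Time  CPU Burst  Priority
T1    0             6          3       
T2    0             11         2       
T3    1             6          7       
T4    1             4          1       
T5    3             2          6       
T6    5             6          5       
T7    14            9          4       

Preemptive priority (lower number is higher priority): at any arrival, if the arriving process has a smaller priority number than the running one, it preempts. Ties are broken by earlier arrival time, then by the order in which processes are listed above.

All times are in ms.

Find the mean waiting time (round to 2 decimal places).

17.29

Timeline: | T2 0-1 | T4 1-5 | T2 5-15 | T1 15-21 | T7 21-30 | T6 30-36 | T5 36-38 | T3 38-44 |
Completion: T1=21  T2=15  T3=44  T4=5  T5=38  T6=36  T7=30
Turnaround (C−A): T1=21  T2=15  T3=43  T4=4  T5=35  T6=31  T7=16
Waiting times: T1=15, T2=4, T3=37, T4=0, T5=33, T6=25, T7=7
Average waiting = (15+4+37+0+33+25+7) / 7 = 121/7 = 17.29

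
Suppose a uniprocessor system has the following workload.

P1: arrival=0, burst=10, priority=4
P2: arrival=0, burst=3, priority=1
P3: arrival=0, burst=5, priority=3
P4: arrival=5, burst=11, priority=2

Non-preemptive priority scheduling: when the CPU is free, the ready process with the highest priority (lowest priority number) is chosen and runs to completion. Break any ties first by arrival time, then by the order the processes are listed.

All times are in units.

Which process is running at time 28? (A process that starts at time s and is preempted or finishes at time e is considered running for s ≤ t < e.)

Timeline: | P2 0-3 | P3 3-8 | P4 8-19 | P1 19-29 |
Completion: P1=29  P2=3  P3=8  P4=19
Turnaround (C−A): P1=29  P2=3  P3=8  P4=14

P1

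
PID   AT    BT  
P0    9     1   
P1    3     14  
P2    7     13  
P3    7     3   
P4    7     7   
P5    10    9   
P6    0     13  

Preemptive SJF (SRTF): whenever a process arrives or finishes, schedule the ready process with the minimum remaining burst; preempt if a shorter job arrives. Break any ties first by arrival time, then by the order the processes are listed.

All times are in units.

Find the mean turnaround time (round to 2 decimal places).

Schedule: | P6 0-7 | P3 7-10 | P0 10-11 | P6 11-17 | P4 17-24 | P5 24-33 | P2 33-46 | P1 46-60 |
Completion: P0=11  P1=60  P2=46  P3=10  P4=24  P5=33  P6=17
Turnaround (C−A): P0=2  P1=57  P2=39  P3=3  P4=17  P5=23  P6=17
Turnaround times: P0=2, P1=57, P2=39, P3=3, P4=17, P5=23, P6=17
Average turnaround = (2+57+39+3+17+23+17) / 7 = 158/7 = 22.57

22.57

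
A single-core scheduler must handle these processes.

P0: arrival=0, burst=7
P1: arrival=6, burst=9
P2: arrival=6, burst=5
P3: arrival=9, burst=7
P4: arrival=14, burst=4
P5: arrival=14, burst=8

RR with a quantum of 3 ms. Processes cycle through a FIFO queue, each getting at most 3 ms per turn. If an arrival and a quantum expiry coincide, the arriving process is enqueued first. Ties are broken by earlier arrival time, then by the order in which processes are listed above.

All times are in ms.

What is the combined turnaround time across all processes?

130

Schedule: | P0 0-6 | P1 6-9 | P2 9-12 | P0 12-13 | P3 13-16 | P1 16-19 | P2 19-21 | P4 21-24 | P5 24-27 | P3 27-30 | P1 30-33 | P4 33-34 | P5 34-37 | P3 37-38 | P5 38-40 |
Completion: P0=13  P1=33  P2=21  P3=38  P4=34  P5=40
Turnaround (C−A): P0=13  P1=27  P2=15  P3=29  P4=20  P5=26
Turnaround = completion − arrival: P0=13, P1=27, P2=15, P3=29, P4=20, P5=26
Total turnaround = 13 + 27 + 15 + 29 + 20 + 26 = 130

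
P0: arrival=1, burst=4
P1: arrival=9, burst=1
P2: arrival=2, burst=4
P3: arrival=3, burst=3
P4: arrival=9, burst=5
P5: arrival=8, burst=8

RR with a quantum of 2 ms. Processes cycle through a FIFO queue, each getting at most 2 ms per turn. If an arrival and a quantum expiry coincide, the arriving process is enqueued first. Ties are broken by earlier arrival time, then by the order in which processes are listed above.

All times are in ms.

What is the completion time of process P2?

11

Gantt: | idle 0-1 | P0 1-3 | P2 3-5 | P3 5-7 | P0 7-9 | P2 9-11 | P3 11-12 | P5 12-14 | P1 14-15 | P4 15-17 | P5 17-19 | P4 19-21 | P5 21-23 | P4 23-24 | P5 24-26 |
Completion: P0=9  P1=15  P2=11  P3=12  P4=24  P5=26
Turnaround (C−A): P0=8  P1=6  P2=9  P3=9  P4=15  P5=18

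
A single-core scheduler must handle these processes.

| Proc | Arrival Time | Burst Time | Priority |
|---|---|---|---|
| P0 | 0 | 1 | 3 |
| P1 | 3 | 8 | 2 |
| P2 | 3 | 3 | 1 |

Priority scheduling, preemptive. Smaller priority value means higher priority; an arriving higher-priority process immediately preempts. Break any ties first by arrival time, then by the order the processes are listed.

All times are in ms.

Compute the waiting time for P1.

Schedule: | P0 0-1 | idle 1-3 | P2 3-6 | P1 6-14 |
Completion: P0=1  P1=14  P2=6
Waiting(P1) = turnaround − burst = 11 − 8 = 3

3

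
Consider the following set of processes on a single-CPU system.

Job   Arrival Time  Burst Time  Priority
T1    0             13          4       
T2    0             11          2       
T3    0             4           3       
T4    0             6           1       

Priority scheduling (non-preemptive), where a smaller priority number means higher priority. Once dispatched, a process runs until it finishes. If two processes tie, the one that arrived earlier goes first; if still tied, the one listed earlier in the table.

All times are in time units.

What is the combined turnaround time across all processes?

Gantt: | T4 0-6 | T2 6-17 | T3 17-21 | T1 21-34 |
Completion: T1=34  T2=17  T3=21  T4=6
Turnaround (C−A): T1=34  T2=17  T3=21  T4=6
Turnaround = completion − arrival: T1=34, T2=17, T3=21, T4=6
Total turnaround = 34 + 17 + 21 + 6 = 78

78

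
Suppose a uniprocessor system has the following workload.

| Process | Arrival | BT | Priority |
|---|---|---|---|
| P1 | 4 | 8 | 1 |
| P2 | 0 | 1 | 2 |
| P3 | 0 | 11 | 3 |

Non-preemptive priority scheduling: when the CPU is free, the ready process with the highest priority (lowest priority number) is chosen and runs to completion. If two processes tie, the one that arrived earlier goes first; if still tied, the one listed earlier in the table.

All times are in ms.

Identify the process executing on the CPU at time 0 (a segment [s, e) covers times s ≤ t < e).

Schedule: | P2 0-1 | P3 1-12 | P1 12-20 |
Completion: P1=20  P2=1  P3=12
Turnaround (C−A): P1=16  P2=1  P3=12

P2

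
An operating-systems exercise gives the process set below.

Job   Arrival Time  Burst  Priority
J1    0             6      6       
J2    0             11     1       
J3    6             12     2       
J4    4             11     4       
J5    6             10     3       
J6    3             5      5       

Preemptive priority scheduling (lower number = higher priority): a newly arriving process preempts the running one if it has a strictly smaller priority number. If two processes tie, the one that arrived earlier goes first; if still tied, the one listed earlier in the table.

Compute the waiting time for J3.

5

Schedule: | J2 0-11 | J3 11-23 | J5 23-33 | J4 33-44 | J6 44-49 | J1 49-55 |
Completion: J1=55  J2=11  J3=23  J4=44  J5=33  J6=49
Waiting(J3) = turnaround − burst = 17 − 12 = 5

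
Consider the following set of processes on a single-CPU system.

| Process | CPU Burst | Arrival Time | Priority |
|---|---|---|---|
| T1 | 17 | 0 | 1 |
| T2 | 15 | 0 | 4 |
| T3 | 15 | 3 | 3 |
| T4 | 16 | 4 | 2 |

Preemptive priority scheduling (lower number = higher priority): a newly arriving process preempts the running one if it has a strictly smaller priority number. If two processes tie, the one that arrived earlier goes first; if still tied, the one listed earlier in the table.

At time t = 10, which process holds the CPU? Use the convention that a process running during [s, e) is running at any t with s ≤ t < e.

T1

Timeline: | T1 0-17 | T4 17-33 | T3 33-48 | T2 48-63 |
Completion: T1=17  T2=63  T3=48  T4=33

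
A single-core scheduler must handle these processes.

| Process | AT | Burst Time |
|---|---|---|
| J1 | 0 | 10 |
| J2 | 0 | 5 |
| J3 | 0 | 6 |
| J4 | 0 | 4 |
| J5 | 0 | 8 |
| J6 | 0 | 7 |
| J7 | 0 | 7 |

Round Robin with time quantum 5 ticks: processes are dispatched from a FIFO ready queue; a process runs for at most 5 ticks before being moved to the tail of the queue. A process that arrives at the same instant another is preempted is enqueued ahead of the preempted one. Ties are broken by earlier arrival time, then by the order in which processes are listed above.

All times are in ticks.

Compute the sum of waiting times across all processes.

196

Gantt: | J1 0-5 | J2 5-10 | J3 10-15 | J4 15-19 | J5 19-24 | J6 24-29 | J7 29-34 | J1 34-39 | J3 39-40 | J5 40-43 | J6 43-45 | J7 45-47 |
Completion: J1=39  J2=10  J3=40  J4=19  J5=43  J6=45  J7=47
Turnaround (C−A): J1=39  J2=10  J3=40  J4=19  J5=43  J6=45  J7=47
Waiting = turnaround − burst: J1=29, J2=5, J3=34, J4=15, J5=35, J6=38, J7=40
Total waiting = 29 + 5 + 34 + 15 + 35 + 38 + 40 = 196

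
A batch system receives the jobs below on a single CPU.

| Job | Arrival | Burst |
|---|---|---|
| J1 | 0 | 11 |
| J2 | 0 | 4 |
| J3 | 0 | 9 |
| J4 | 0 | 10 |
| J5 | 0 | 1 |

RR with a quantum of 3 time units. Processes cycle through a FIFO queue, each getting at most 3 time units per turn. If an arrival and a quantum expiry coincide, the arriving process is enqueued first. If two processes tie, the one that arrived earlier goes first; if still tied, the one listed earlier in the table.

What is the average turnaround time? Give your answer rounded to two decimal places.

25.60

Schedule: | J1 0-3 | J2 3-6 | J3 6-9 | J4 9-12 | J5 12-13 | J1 13-16 | J2 16-17 | J3 17-20 | J4 20-23 | J1 23-26 | J3 26-29 | J4 29-32 | J1 32-34 | J4 34-35 |
Completion: J1=34  J2=17  J3=29  J4=35  J5=13
Turnaround (C−A): J1=34  J2=17  J3=29  J4=35  J5=13
Turnaround times: J1=34, J2=17, J3=29, J4=35, J5=13
Average turnaround = (34+17+29+35+13) / 5 = 128/5 = 25.60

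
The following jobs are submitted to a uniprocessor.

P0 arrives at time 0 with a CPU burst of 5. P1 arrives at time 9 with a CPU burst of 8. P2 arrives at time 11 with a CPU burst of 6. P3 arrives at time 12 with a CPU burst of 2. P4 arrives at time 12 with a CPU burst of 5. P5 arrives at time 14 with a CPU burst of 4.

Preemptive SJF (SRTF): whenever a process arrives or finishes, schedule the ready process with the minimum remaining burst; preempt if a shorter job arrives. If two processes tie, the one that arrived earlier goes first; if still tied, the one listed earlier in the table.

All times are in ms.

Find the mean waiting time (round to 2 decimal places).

5.67

Schedule: | P0 0-5 | idle 5-9 | P1 9-12 | P3 12-14 | P5 14-18 | P1 18-23 | P4 23-28 | P2 28-34 |
Completion: P0=5  P1=23  P2=34  P3=14  P4=28  P5=18
Waiting times: P0=0, P1=6, P2=17, P3=0, P4=11, P5=0
Average waiting = (0+6+17+0+11+0) / 6 = 34/6 = 5.67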